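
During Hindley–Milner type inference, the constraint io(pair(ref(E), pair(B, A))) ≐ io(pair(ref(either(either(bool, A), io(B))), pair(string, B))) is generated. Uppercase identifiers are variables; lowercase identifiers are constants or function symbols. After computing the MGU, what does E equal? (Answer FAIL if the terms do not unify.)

either(either(bool, string), io(string))

Decompose io/1: pair(ref(E), pair(B, A)) ≐ pair(ref(either(either(bool, A), io(B))), pair(string, B)).
Decompose pair/2: ref(E) ≐ ref(either(either(bool, A), io(B))),  pair(B, A) ≐ pair(string, B).
Decompose ref/1: E ≐ either(either(bool, A), io(B)).
Bind E := either(either(bool, A), io(B)); no other remaining equation mentions E.
Decompose pair/2: B ≐ string,  A ≐ B.
Bind B := string; substituting into the remaining equation gives: A ≐ string. Substituting into the earlier binding gives E := either(either(bool, A), io(string)).
Bind A := string. Substituting into the earlier binding gives E := either(either(bool, string), io(string)).
MGU = { E := either(either(bool, string), io(string)), B := string, A := string }, so E := either(either(bool, string), io(string)).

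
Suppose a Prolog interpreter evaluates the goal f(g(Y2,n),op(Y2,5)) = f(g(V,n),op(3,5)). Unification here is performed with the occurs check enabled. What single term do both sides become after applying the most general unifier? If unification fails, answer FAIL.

f(g(3,n),op(3,5))

Decompose f/2: g(Y2,n) = g(V,n),  op(Y2,5) = op(3,5).
Decompose g/2: Y2 = V,  n = n.
Bind Y2 := V; substituting into the one remaining equation that mentions Y2 gives: op(V,5) = op(3,5).
Delete trivial equation n = n.
Decompose op/2: V = 3,  5 = 5.
Bind V := 3; no other remaining equation mentions V. Substituting into the earlier binding gives Y2 := 3.
Delete trivial equation 5 = 5.
Applying the MGU to either side gives f(g(3,n),op(3,5)).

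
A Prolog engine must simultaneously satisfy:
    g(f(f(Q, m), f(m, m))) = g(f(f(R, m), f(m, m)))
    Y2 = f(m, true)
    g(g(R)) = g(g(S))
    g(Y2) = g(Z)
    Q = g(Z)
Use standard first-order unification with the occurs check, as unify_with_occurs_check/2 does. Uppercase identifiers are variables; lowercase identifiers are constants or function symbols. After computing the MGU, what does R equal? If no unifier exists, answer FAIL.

g(f(m, true))

Decompose g/1: f(f(Q, m), f(m, m)) = f(f(R, m), f(m, m)).
Decompose f/2: f(Q, m) = f(R, m),  f(m, m) = f(m, m).
Decompose f/2: Q = R,  m = m.
Bind Q := R; substituting into the one remaining equation that mentions Q gives: R = g(Z).
Delete trivial equation m = m.
Delete trivial equation f(m, m) = f(m, m).
Bind Y2 := f(m, true); substituting into the one remaining equation that mentions Y2 gives: g(f(m, true)) = g(Z).
Decompose g/1: g(R) = g(S).
Decompose g/1: R = S.
Bind R := S; substituting into the one remaining equation that mentions R gives: S = g(Z). Substituting into the earlier binding gives Q := S.
Decompose g/1: f(m, true) = Z.
Bind Z := f(m, true); substituting into the remaining equation gives: S = g(f(m, true)).
Bind S := g(f(m, true)). Substituting into the earlier bindings gives Q := g(f(m, true)), R := g(f(m, true)).
MGU = { Q = g(f(m, true)), Y2 = f(m, true), R = g(f(m, true)), Z = f(m, true), S = g(f(m, true)) }, so R = g(f(m, true)).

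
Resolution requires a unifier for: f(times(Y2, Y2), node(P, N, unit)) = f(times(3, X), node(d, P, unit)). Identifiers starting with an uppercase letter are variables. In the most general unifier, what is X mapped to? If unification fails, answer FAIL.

Decompose f/2: times(Y2, Y2) = times(3, X),  node(P, N, unit) = node(d, P, unit).
Decompose times/2: Y2 = 3,  Y2 = X.
Bind Y2 := 3; substituting into the one remaining equation that mentions Y2 gives: 3 = X.
Bind X := 3; no other remaining equation mentions X.
Decompose node/3: P = d,  N = P,  unit = unit.
Bind P := d; substituting into the one remaining equation that mentions P gives: N = d.
Bind N := d; no other remaining equation mentions N.
Delete trivial equation unit = unit.
MGU = { Y2 := 3, X := 3, P := d, N := d }, so X := 3.

3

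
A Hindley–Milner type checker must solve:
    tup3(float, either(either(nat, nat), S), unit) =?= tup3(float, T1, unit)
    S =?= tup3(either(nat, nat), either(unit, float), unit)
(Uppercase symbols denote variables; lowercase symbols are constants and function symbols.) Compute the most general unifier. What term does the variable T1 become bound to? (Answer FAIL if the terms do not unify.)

Decompose tup3/3: float =?= float,  either(either(nat, nat), S) =?= T1,  unit =?= unit.
Delete trivial equation float =?= float.
Bind T1 := either(either(nat, nat), S); no other remaining equation mentions T1.
Delete trivial equation unit =?= unit.
Bind S := tup3(either(nat, nat), either(unit, float), unit). Substituting into the earlier binding gives T1 := either(either(nat, nat), tup3(either(nat, nat), either(unit, float), unit)).
MGU = { T1 ↦ either(either(nat, nat), tup3(either(nat, nat), either(unit, float), unit)), S ↦ tup3(either(nat, nat), either(unit, float), unit) }, so T1 ↦ either(either(nat, nat), tup3(either(nat, nat), either(unit, float), unit)).

either(either(nat, nat), tup3(either(nat, nat), either(unit, float), unit))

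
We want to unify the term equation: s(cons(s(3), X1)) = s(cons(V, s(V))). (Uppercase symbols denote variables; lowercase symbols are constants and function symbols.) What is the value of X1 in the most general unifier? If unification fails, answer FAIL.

Decompose s/1: cons(s(3), X1) = cons(V, s(V)).
Decompose cons/2: s(3) = V,  X1 = s(V).
Bind V := s(3); substituting into the remaining equation gives: X1 = s(s(3)).
Bind X1 := s(s(3)).
MGU = { V := s(3), X1 := s(s(3)) }, so X1 := s(s(3)).

s(s(3))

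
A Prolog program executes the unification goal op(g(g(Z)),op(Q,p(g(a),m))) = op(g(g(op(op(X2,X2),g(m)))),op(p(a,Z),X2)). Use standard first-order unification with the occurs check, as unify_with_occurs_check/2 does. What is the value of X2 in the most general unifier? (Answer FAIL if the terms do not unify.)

Decompose op/2: g(g(Z)) = g(g(op(op(X2,X2),g(m)))),  op(Q,p(g(a),m)) = op(p(a,Z),X2).
Decompose g/1: g(Z) = g(op(op(X2,X2),g(m))).
Decompose g/1: Z = op(op(X2,X2),g(m)).
Bind Z := op(op(X2,X2),g(m)); substituting into the remaining equation gives: op(Q,p(g(a),m)) = op(p(a,op(op(X2,X2),g(m))),X2).
Decompose op/2: Q = p(a,op(op(X2,X2),g(m))),  p(g(a),m) = X2.
Bind Q := p(a,op(op(X2,X2),g(m))); no other remaining equation mentions Q.
Bind X2 := p(g(a),m). Substituting into the earlier bindings gives Z := op(op(p(g(a),m),p(g(a),m)),g(m)), Q := p(a,op(op(p(g(a),m),p(g(a),m)),g(m))).
MGU = { Z -> op(op(p(g(a),m),p(g(a),m)),g(m)), Q -> p(a,op(op(p(g(a),m),p(g(a),m)),g(m))), X2 -> p(g(a),m) }, so X2 -> p(g(a),m).

p(g(a),m)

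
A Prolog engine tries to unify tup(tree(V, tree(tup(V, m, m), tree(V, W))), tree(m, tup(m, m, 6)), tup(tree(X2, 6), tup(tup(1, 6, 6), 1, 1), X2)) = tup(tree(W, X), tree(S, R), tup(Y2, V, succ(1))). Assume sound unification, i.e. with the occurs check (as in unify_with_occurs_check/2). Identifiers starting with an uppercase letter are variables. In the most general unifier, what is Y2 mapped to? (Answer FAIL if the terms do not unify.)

Decompose tup/3: tree(V, tree(tup(V, m, m), tree(V, W))) = tree(W, X),  tree(m, tup(m, m, 6)) = tree(S, R),  tup(tree(X2, 6), tup(tup(1, 6, 6), 1, 1), X2) = tup(Y2, V, succ(1)).
Decompose tree/2: V = W,  tree(tup(V, m, m), tree(V, W)) = X.
Bind V := W; substituting into the 2 remaining equations that mention V gives: tree(tup(W, m, m), tree(W, W)) = X,  tup(tree(X2, 6), tup(tup(1, 6, 6), 1, 1), X2) = tup(Y2, W, succ(1)).
Bind X := tree(tup(W, m, m), tree(W, W)); no other remaining equation mentions X.
Decompose tree/2: m = S,  tup(m, m, 6) = R.
Bind S := m; no other remaining equation mentions S.
Bind R := tup(m, m, 6); no other remaining equation mentions R.
Decompose tup/3: tree(X2, 6) = Y2,  tup(tup(1, 6, 6), 1, 1) = W,  X2 = succ(1).
Bind Y2 := tree(X2, 6); no other remaining equation mentions Y2.
Bind W := tup(tup(1, 6, 6), 1, 1); no other remaining equation mentions W. Substituting into the earlier bindings gives V := tup(tup(1, 6, 6), 1, 1), X := tree(tup(tup(tup(1, 6, 6), 1, 1), m, m), tree(tup(tup(1, 6, 6), 1, 1), tup(tup(1, 6, 6), 1, 1))).
Bind X2 := succ(1). Substituting into the earlier binding gives Y2 := tree(succ(1), 6).
MGU = { V -> tup(tup(1, 6, 6), 1, 1), X -> tree(tup(tup(tup(1, 6, 6), 1, 1), m, m), tree(tup(tup(1, 6, 6), 1, 1), tup(tup(1, 6, 6), 1, 1))), S -> m, R -> tup(m, m, 6), Y2 -> tree(succ(1), 6), W -> tup(tup(1, 6, 6), 1, 1), X2 -> succ(1) }, so Y2 -> tree(succ(1), 6).

tree(succ(1), 6)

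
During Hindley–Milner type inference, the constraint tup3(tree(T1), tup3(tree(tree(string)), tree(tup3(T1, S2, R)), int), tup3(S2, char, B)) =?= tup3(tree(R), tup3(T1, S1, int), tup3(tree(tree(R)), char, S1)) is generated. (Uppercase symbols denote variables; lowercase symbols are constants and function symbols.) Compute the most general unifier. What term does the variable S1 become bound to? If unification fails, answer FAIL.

Decompose tup3/3: tree(T1) =?= tree(R),  tup3(tree(tree(string)), tree(tup3(T1, S2, R)), int) =?= tup3(T1, S1, int),  tup3(S2, char, B) =?= tup3(tree(tree(R)), char, S1).
Decompose tree/1: T1 =?= R.
Bind T1 := R; substituting into the one remaining equation that mentions T1 gives: tup3(tree(tree(string)), tree(tup3(R, S2, R)), int) =?= tup3(R, S1, int).
Decompose tup3/3: tree(tree(string)) =?= R,  tree(tup3(R, S2, R)) =?= S1,  int =?= int.
Bind R := tree(tree(string)); substituting into the 2 remaining equations that mention R gives: tree(tup3(tree(tree(string)), S2, tree(tree(string)))) =?= S1,  tup3(S2, char, B) =?= tup3(tree(tree(tree(tree(string)))), char, S1). Substituting into the earlier binding gives T1 := tree(tree(string)).
Bind S1 := tree(tup3(tree(tree(string)), S2, tree(tree(string)))); substituting into the one remaining equation that mentions S1 gives: tup3(S2, char, B) =?= tup3(tree(tree(tree(tree(string)))), char, tree(tup3(tree(tree(string)), S2, tree(tree(string))))).
Delete trivial equation int =?= int.
Decompose tup3/3: S2 =?= tree(tree(tree(tree(string)))),  char =?= char,  B =?= tree(tup3(tree(tree(string)), S2, tree(tree(string)))).
Bind S2 := tree(tree(tree(tree(string)))); substituting into the one remaining equation that mentions S2 gives: B =?= tree(tup3(tree(tree(string)), tree(tree(tree(tree(string)))), tree(tree(string)))). Substituting into the earlier binding gives S1 := tree(tup3(tree(tree(string)), tree(tree(tree(tree(string)))), tree(tree(string)))).
Delete trivial equation char =?= char.
Bind B := tree(tup3(tree(tree(string)), tree(tree(tree(tree(string)))), tree(tree(string)))).
MGU = { T1 := tree(tree(string)), R := tree(tree(string)), S1 := tree(tup3(tree(tree(string)), tree(tree(tree(tree(string)))), tree(tree(string)))), S2 := tree(tree(tree(tree(string)))), B := tree(tup3(tree(tree(string)), tree(tree(tree(tree(string)))), tree(tree(string)))) }, so S1 := tree(tup3(tree(tree(string)), tree(tree(tree(tree(string)))), tree(tree(string)))).

tree(tup3(tree(tree(string)), tree(tree(tree(tree(string)))), tree(tree(string))))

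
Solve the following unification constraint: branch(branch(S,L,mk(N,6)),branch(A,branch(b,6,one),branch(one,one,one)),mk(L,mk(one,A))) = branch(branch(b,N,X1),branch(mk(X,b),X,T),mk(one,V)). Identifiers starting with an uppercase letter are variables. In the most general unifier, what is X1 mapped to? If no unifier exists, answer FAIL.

mk(one,6)

Decompose branch/3: branch(S,L,mk(N,6)) = branch(b,N,X1),  branch(A,branch(b,6,one),branch(one,one,one)) = branch(mk(X,b),X,T),  mk(L,mk(one,A)) = mk(one,V).
Decompose branch/3: S = b,  L = N,  mk(N,6) = X1.
Bind S := b; no other remaining equation mentions S.
Bind L := N; substituting into the one remaining equation that mentions L gives: mk(N,mk(one,A)) = mk(one,V).
Bind X1 := mk(N,6); no other remaining equation mentions X1.
Decompose branch/3: A = mk(X,b),  branch(b,6,one) = X,  branch(one,one,one) = T.
Bind A := mk(X,b); substituting into the one remaining equation that mentions A gives: mk(N,mk(one,mk(X,b))) = mk(one,V).
Bind X := branch(b,6,one); substituting into the one remaining equation that mentions X gives: mk(N,mk(one,mk(branch(b,6,one),b))) = mk(one,V). Substituting into the earlier binding gives A := mk(branch(b,6,one),b).
Bind T := branch(one,one,one); no other remaining equation mentions T.
Decompose mk/2: N = one,  mk(one,mk(branch(b,6,one),b)) = V.
Bind N := one; no other remaining equation mentions N. Substituting into the earlier bindings gives L := one, X1 := mk(one,6).
Bind V := mk(one,mk(branch(b,6,one),b)).
MGU = { S := b, L := one, X1 := mk(one,6), A := mk(branch(b,6,one),b), X := branch(b,6,one), T := branch(one,one,one), N := one, V := mk(one,mk(branch(b,6,one),b)) }, so X1 := mk(one,6).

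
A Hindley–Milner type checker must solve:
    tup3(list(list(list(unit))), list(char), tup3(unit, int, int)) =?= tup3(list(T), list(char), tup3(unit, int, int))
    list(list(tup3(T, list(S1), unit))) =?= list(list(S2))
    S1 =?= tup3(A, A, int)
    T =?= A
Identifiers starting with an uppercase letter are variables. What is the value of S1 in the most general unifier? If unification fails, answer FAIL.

tup3(list(list(unit)), list(list(unit)), int)

Decompose tup3/3: list(list(list(unit))) =?= list(T),  list(char) =?= list(char),  tup3(unit, int, int) =?= tup3(unit, int, int).
Decompose list/1: list(list(unit)) =?= T.
Bind T := list(list(unit)); substituting into the 2 remaining equations that mention T gives: list(list(tup3(list(list(unit)), list(S1), unit))) =?= list(list(S2)),  list(list(unit)) =?= A.
Delete trivial equation list(char) =?= list(char).
Delete trivial equation tup3(unit, int, int) =?= tup3(unit, int, int).
Decompose list/1: list(tup3(list(list(unit)), list(S1), unit)) =?= list(S2).
Decompose list/1: tup3(list(list(unit)), list(S1), unit) =?= S2.
Bind S2 := tup3(list(list(unit)), list(S1), unit); no other remaining equation mentions S2.
Bind S1 := tup3(A, A, int); no other remaining equation mentions S1. Substituting into the earlier binding gives S2 := tup3(list(list(unit)), list(tup3(A, A, int)), unit).
Bind A := list(list(unit)). Substituting into the earlier bindings gives S2 := tup3(list(list(unit)), list(tup3(list(list(unit)), list(list(unit)), int)), unit), S1 := tup3(list(list(unit)), list(list(unit)), int).
MGU = { T ↦ list(list(unit)), S2 ↦ tup3(list(list(unit)), list(tup3(list(list(unit)), list(list(unit)), int)), unit), S1 ↦ tup3(list(list(unit)), list(list(unit)), int), A ↦ list(list(unit)) }, so S1 ↦ tup3(list(list(unit)), list(list(unit)), int).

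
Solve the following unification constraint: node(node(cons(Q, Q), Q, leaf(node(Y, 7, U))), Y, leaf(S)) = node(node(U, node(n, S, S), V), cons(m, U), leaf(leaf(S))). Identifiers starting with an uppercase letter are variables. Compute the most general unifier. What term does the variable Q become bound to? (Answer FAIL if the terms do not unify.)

Decompose node/3: node(cons(Q, Q), Q, leaf(node(Y, 7, U))) = node(U, node(n, S, S), V),  Y = cons(m, U),  leaf(S) = leaf(leaf(S)).
Decompose node/3: cons(Q, Q) = U,  Q = node(n, S, S),  leaf(node(Y, 7, U)) = V.
Bind U := cons(Q, Q); substituting into the 2 remaining equations that mention U gives: leaf(node(Y, 7, cons(Q, Q))) = V,  Y = cons(m, cons(Q, Q)).
Bind Q := node(n, S, S); substituting into the 2 remaining equations that mention Q gives: leaf(node(Y, 7, cons(node(n, S, S), node(n, S, S)))) = V,  Y = cons(m, cons(node(n, S, S), node(n, S, S))). Substituting into the earlier binding gives U := cons(node(n, S, S), node(n, S, S)).
Bind V := leaf(node(Y, 7, cons(node(n, S, S), node(n, S, S)))); no other remaining equation mentions V.
Bind Y := cons(m, cons(node(n, S, S), node(n, S, S))); no other remaining equation mentions Y. Substituting into the earlier binding gives V := leaf(node(cons(m, cons(node(n, S, S), node(n, S, S))), 7, cons(node(n, S, S), node(n, S, S)))).
Decompose leaf/1: S = leaf(S).
Occurs check fails: S occurs in leaf(S); the equation S = leaf(S) has no finite solution.

FAIL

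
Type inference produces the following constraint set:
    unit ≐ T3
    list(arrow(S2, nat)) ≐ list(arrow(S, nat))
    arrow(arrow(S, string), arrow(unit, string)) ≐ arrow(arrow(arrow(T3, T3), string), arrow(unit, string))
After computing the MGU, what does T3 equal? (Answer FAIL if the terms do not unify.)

Bind T3 := unit; substituting into the one remaining equation that mentions T3 gives: arrow(arrow(S, string), arrow(unit, string)) ≐ arrow(arrow(arrow(unit, unit), string), arrow(unit, string)).
Decompose list/1: arrow(S2, nat) ≐ arrow(S, nat).
Decompose arrow/2: S2 ≐ S,  nat ≐ nat.
Bind S2 := S; no other remaining equation mentions S2.
Delete trivial equation nat ≐ nat.
Decompose arrow/2: arrow(S, string) ≐ arrow(arrow(unit, unit), string),  arrow(unit, string) ≐ arrow(unit, string).
Decompose arrow/2: S ≐ arrow(unit, unit),  string ≐ string.
Bind S := arrow(unit, unit); no other remaining equation mentions S. Substituting into the earlier binding gives S2 := arrow(unit, unit).
Delete trivial equation string ≐ string.
Delete trivial equation arrow(unit, string) ≐ arrow(unit, string).
MGU = { T3 := unit, S2 := arrow(unit, unit), S := arrow(unit, unit) }, so T3 := unit.

unit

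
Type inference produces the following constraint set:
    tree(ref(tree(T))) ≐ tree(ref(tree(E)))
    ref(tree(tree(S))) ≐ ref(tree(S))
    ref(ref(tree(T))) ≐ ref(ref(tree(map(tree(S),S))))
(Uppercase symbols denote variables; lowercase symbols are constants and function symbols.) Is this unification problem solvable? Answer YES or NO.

NO

Decompose tree/1: ref(tree(T)) ≐ ref(tree(E)).
Decompose ref/1: tree(T) ≐ tree(E).
Decompose tree/1: T ≐ E.
Bind T := E; substituting into the one remaining equation that mentions T gives: ref(ref(tree(E))) ≐ ref(ref(tree(map(tree(S),S)))).
Decompose ref/1: tree(tree(S)) ≐ tree(S).
Decompose tree/1: tree(S) ≐ S.
Occurs check fails: S occurs in tree(S); the equation S ≐ tree(S) has no finite solution.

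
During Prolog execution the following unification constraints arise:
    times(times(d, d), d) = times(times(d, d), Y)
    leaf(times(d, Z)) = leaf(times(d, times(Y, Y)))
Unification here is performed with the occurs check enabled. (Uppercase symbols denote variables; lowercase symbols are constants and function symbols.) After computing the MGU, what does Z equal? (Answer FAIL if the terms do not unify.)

times(d, d)

Decompose times/2: times(d, d) = times(d, d),  d = Y.
Delete trivial equation times(d, d) = times(d, d).
Bind Y := d; substituting into the remaining equation gives: leaf(times(d, Z)) = leaf(times(d, times(d, d))).
Decompose leaf/1: times(d, Z) = times(d, times(d, d)).
Decompose times/2: d = d,  Z = times(d, d).
Delete trivial equation d = d.
Bind Z := times(d, d).
MGU = { Y = d, Z = times(d, d) }, so Z = times(d, d).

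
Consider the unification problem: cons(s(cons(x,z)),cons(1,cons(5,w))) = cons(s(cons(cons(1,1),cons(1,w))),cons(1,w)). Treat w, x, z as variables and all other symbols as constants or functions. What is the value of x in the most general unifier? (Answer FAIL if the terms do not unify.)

Decompose cons/2: s(cons(x,z)) = s(cons(cons(1,1),cons(1,w))),  cons(1,cons(5,w)) = cons(1,w).
Decompose s/1: cons(x,z) = cons(cons(1,1),cons(1,w)).
Decompose cons/2: x = cons(1,1),  z = cons(1,w).
Bind x := cons(1,1); no other remaining equation mentions x.
Bind z := cons(1,w); no other remaining equation mentions z.
Decompose cons/2: 1 = 1,  cons(5,w) = w.
Delete trivial equation 1 = 1.
Occurs check fails: w occurs in cons(5,w); the equation w = cons(5,w) has no finite solution.

FAIL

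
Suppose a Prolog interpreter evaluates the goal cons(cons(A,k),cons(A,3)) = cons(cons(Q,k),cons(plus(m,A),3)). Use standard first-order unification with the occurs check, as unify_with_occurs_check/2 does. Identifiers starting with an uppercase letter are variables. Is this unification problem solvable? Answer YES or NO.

Decompose cons/2: cons(A,k) = cons(Q,k),  cons(A,3) = cons(plus(m,A),3).
Decompose cons/2: A = Q,  k = k.
Bind A := Q; substituting into the one remaining equation that mentions A gives: cons(Q,3) = cons(plus(m,Q),3).
Delete trivial equation k = k.
Decompose cons/2: Q = plus(m,Q),  3 = 3.
Occurs check fails: Q occurs in plus(m,Q); the equation Q = plus(m,Q) has no finite solution.

NO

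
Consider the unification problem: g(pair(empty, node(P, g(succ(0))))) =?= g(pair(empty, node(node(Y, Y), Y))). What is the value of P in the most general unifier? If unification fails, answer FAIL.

node(g(succ(0)), g(succ(0)))

Decompose g/1: pair(empty, node(P, g(succ(0)))) =?= pair(empty, node(node(Y, Y), Y)).
Decompose pair/2: empty =?= empty,  node(P, g(succ(0))) =?= node(node(Y, Y), Y).
Delete trivial equation empty =?= empty.
Decompose node/2: P =?= node(Y, Y),  g(succ(0)) =?= Y.
Bind P := node(Y, Y); no other remaining equation mentions P.
Bind Y := g(succ(0)). Substituting into the earlier binding gives P := node(g(succ(0)), g(succ(0))).
MGU = { P ↦ node(g(succ(0)), g(succ(0))), Y ↦ g(succ(0)) }, so P ↦ node(g(succ(0)), g(succ(0))).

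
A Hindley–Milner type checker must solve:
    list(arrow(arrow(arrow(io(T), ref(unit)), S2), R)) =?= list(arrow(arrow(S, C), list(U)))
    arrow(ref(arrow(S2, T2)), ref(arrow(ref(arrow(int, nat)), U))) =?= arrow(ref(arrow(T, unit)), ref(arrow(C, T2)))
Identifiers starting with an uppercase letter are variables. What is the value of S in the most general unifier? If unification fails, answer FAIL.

Decompose list/1: arrow(arrow(arrow(io(T), ref(unit)), S2), R) =?= arrow(arrow(S, C), list(U)).
Decompose arrow/2: arrow(arrow(io(T), ref(unit)), S2) =?= arrow(S, C),  R =?= list(U).
Decompose arrow/2: arrow(io(T), ref(unit)) =?= S,  S2 =?= C.
Bind S := arrow(io(T), ref(unit)); no other remaining equation mentions S.
Bind S2 := C; substituting into the one remaining equation that mentions S2 gives: arrow(ref(arrow(C, T2)), ref(arrow(ref(arrow(int, nat)), U))) =?= arrow(ref(arrow(T, unit)), ref(arrow(C, T2))).
Bind R := list(U); no other remaining equation mentions R.
Decompose arrow/2: ref(arrow(C, T2)) =?= ref(arrow(T, unit)),  ref(arrow(ref(arrow(int, nat)), U)) =?= ref(arrow(C, T2)).
Decompose ref/1: arrow(C, T2) =?= arrow(T, unit).
Decompose arrow/2: C =?= T,  T2 =?= unit.
Bind C := T; substituting into the one remaining equation that mentions C gives: ref(arrow(ref(arrow(int, nat)), U)) =?= ref(arrow(T, T2)). Substituting into the earlier binding gives S2 := T.
Bind T2 := unit; substituting into the remaining equation gives: ref(arrow(ref(arrow(int, nat)), U)) =?= ref(arrow(T, unit)).
Decompose ref/1: arrow(ref(arrow(int, nat)), U) =?= arrow(T, unit).
Decompose arrow/2: ref(arrow(int, nat)) =?= T,  U =?= unit.
Bind T := ref(arrow(int, nat)); no other remaining equation mentions T. Substituting into the earlier bindings gives S := arrow(io(ref(arrow(int, nat))), ref(unit)), S2 := ref(arrow(int, nat)), C := ref(arrow(int, nat)).
Bind U := unit. Substituting into the earlier binding gives R := list(unit).
MGU = { S -> arrow(io(ref(arrow(int, nat))), ref(unit)), S2 -> ref(arrow(int, nat)), R -> list(unit), C -> ref(arrow(int, nat)), T2 -> unit, T -> ref(arrow(int, nat)), U -> unit }, so S -> arrow(io(ref(arrow(int, nat))), ref(unit)).

arrow(io(ref(arrow(int, nat))), ref(unit))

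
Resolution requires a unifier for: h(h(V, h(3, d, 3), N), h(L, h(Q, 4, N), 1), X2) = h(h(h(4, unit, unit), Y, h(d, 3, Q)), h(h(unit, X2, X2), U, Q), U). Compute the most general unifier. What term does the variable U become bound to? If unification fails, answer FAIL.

Decompose h/3: h(V, h(3, d, 3), N) = h(h(4, unit, unit), Y, h(d, 3, Q)),  h(L, h(Q, 4, N), 1) = h(h(unit, X2, X2), U, Q),  X2 = U.
Decompose h/3: V = h(4, unit, unit),  h(3, d, 3) = Y,  N = h(d, 3, Q).
Bind V := h(4, unit, unit); no other remaining equation mentions V.
Bind Y := h(3, d, 3); no other remaining equation mentions Y.
Bind N := h(d, 3, Q); substituting into the one remaining equation that mentions N gives: h(L, h(Q, 4, h(d, 3, Q)), 1) = h(h(unit, X2, X2), U, Q).
Decompose h/3: L = h(unit, X2, X2),  h(Q, 4, h(d, 3, Q)) = U,  1 = Q.
Bind L := h(unit, X2, X2); no other remaining equation mentions L.
Bind U := h(Q, 4, h(d, 3, Q)); substituting into the one remaining equation that mentions U gives: X2 = h(Q, 4, h(d, 3, Q)).
Bind Q := 1; substituting into the remaining equation gives: X2 = h(1, 4, h(d, 3, 1)). Substituting into the earlier bindings gives N := h(d, 3, 1), U := h(1, 4, h(d, 3, 1)).
Bind X2 := h(1, 4, h(d, 3, 1)). Substituting into the earlier binding gives L := h(unit, h(1, 4, h(d, 3, 1)), h(1, 4, h(d, 3, 1))).
MGU = { V -> h(4, unit, unit), Y -> h(3, d, 3), N -> h(d, 3, 1), L -> h(unit, h(1, 4, h(d, 3, 1)), h(1, 4, h(d, 3, 1))), U -> h(1, 4, h(d, 3, 1)), Q -> 1, X2 -> h(1, 4, h(d, 3, 1)) }, so U -> h(1, 4, h(d, 3, 1)).

h(1, 4, h(d, 3, 1))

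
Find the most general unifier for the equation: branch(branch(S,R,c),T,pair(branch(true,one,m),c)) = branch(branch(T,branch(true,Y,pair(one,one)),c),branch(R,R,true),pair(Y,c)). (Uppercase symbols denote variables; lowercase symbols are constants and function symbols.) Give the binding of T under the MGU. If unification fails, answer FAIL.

Decompose branch/3: branch(S,R,c) = branch(T,branch(true,Y,pair(one,one)),c),  T = branch(R,R,true),  pair(branch(true,one,m),c) = pair(Y,c).
Decompose branch/3: S = T,  R = branch(true,Y,pair(one,one)),  c = c.
Bind S := T; no other remaining equation mentions S.
Bind R := branch(true,Y,pair(one,one)); substituting into the one remaining equation that mentions R gives: T = branch(branch(true,Y,pair(one,one)),branch(true,Y,pair(one,one)),true).
Delete trivial equation c = c.
Bind T := branch(branch(true,Y,pair(one,one)),branch(true,Y,pair(one,one)),true); no other remaining equation mentions T. Substituting into the earlier binding gives S := branch(branch(true,Y,pair(one,one)),branch(true,Y,pair(one,one)),true).
Decompose pair/2: branch(true,one,m) = Y,  c = c.
Bind Y := branch(true,one,m); no other remaining equation mentions Y. Substituting into the earlier bindings gives S := branch(branch(true,branch(true,one,m),pair(one,one)),branch(true,branch(true,one,m),pair(one,one)),true), R := branch(true,branch(true,one,m),pair(one,one)), T := branch(branch(true,branch(true,one,m),pair(one,one)),branch(true,branch(true,one,m),pair(one,one)),true).
Delete trivial equation c = c.
MGU = { S := branch(branch(true,branch(true,one,m),pair(one,one)),branch(true,branch(true,one,m),pair(one,one)),true), R := branch(true,branch(true,one,m),pair(one,one)), T := branch(branch(true,branch(true,one,m),pair(one,one)),branch(true,branch(true,one,m),pair(one,one)),true), Y := branch(true,one,m) }, so T := branch(branch(true,branch(true,one,m),pair(one,one)),branch(true,branch(true,one,m),pair(one,one)),true).

branch(branch(true,branch(true,one,m),pair(one,one)),branch(true,branch(true,one,m),pair(one,one)),true)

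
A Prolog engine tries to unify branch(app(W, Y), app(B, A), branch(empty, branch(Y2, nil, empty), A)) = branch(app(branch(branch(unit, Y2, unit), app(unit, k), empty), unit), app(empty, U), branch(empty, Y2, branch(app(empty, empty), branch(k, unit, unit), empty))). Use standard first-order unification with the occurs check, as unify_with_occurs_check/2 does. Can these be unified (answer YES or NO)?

Decompose branch/3: app(W, Y) = app(branch(branch(unit, Y2, unit), app(unit, k), empty), unit),  app(B, A) = app(empty, U),  branch(empty, branch(Y2, nil, empty), A) = branch(empty, Y2, branch(app(empty, empty), branch(k, unit, unit), empty)).
Decompose app/2: W = branch(branch(unit, Y2, unit), app(unit, k), empty),  Y = unit.
Bind W := branch(branch(unit, Y2, unit), app(unit, k), empty); no other remaining equation mentions W.
Bind Y := unit; no other remaining equation mentions Y.
Decompose app/2: B = empty,  A = U.
Bind B := empty; no other remaining equation mentions B.
Bind A := U; substituting into the remaining equation gives: branch(empty, branch(Y2, nil, empty), U) = branch(empty, Y2, branch(app(empty, empty), branch(k, unit, unit), empty)).
Decompose branch/3: empty = empty,  branch(Y2, nil, empty) = Y2,  U = branch(app(empty, empty), branch(k, unit, unit), empty).
Delete trivial equation empty = empty.
Occurs check fails: Y2 occurs in branch(Y2, nil, empty); the equation Y2 = branch(Y2, nil, empty) has no finite solution.

NO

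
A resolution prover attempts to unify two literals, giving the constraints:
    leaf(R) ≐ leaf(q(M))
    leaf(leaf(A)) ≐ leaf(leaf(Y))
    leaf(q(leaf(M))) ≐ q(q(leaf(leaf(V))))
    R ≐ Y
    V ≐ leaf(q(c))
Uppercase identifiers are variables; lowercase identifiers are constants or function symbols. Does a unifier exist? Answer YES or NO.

Decompose leaf/1: R ≐ q(M).
Bind R := q(M); substituting into the one remaining equation that mentions R gives: q(M) ≐ Y.
Decompose leaf/1: leaf(A) ≐ leaf(Y).
Decompose leaf/1: A ≐ Y.
Bind A := Y; no other remaining equation mentions A.
Clash: head symbols differ (leaf/1 vs q/1); no unifier exists.

NO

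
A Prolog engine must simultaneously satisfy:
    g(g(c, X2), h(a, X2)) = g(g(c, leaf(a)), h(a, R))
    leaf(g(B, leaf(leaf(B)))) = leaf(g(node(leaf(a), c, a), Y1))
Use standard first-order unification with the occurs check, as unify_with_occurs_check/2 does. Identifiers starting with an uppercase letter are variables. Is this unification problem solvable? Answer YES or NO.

YES

Decompose g/2: g(c, X2) = g(c, leaf(a)),  h(a, X2) = h(a, R).
Decompose g/2: c = c,  X2 = leaf(a).
Delete trivial equation c = c.
Bind X2 := leaf(a); substituting into the one remaining equation that mentions X2 gives: h(a, leaf(a)) = h(a, R).
Decompose h/2: a = a,  leaf(a) = R.
Delete trivial equation a = a.
Bind R := leaf(a); no other remaining equation mentions R.
Decompose leaf/1: g(B, leaf(leaf(B))) = g(node(leaf(a), c, a), Y1).
Decompose g/2: B = node(leaf(a), c, a),  leaf(leaf(B)) = Y1.
Bind B := node(leaf(a), c, a); substituting into the remaining equation gives: leaf(leaf(node(leaf(a), c, a))) = Y1.
Bind Y1 := leaf(leaf(node(leaf(a), c, a))).
No equations remain and no clash or occurs-check failure arose, so a unifier exists.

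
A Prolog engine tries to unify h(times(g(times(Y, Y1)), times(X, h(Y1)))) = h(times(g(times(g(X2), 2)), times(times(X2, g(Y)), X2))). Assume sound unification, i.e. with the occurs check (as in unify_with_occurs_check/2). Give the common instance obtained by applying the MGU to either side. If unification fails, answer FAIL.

Decompose h/1: times(g(times(Y, Y1)), times(X, h(Y1))) = times(g(times(g(X2), 2)), times(times(X2, g(Y)), X2)).
Decompose times/2: g(times(Y, Y1)) = g(times(g(X2), 2)),  times(X, h(Y1)) = times(times(X2, g(Y)), X2).
Decompose g/1: times(Y, Y1) = times(g(X2), 2).
Decompose times/2: Y = g(X2),  Y1 = 2.
Bind Y := g(X2); substituting into the one remaining equation that mentions Y gives: times(X, h(Y1)) = times(times(X2, g(g(X2))), X2).
Bind Y1 := 2; substituting into the remaining equation gives: times(X, h(2)) = times(times(X2, g(g(X2))), X2).
Decompose times/2: X = times(X2, g(g(X2))),  h(2) = X2.
Bind X := times(X2, g(g(X2))); no other remaining equation mentions X.
Bind X2 := h(2). Substituting into the earlier bindings gives Y := g(h(2)), X := times(h(2), g(g(h(2)))).
Applying the MGU to either side gives h(times(g(times(g(h(2)), 2)), times(times(h(2), g(g(h(2)))), h(2)))).

h(times(g(times(g(h(2)), 2)), times(times(h(2), g(g(h(2)))), h(2))))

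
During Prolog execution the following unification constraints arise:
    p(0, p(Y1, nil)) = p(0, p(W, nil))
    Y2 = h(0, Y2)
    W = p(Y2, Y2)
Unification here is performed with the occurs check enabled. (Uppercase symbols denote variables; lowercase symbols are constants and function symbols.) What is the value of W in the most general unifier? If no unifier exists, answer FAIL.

FAIL

Decompose p/2: 0 = 0,  p(Y1, nil) = p(W, nil).
Delete trivial equation 0 = 0.
Decompose p/2: Y1 = W,  nil = nil.
Bind Y1 := W; no other remaining equation mentions Y1.
Delete trivial equation nil = nil.
Occurs check fails: Y2 occurs in h(0, Y2); the equation Y2 = h(0, Y2) has no finite solution.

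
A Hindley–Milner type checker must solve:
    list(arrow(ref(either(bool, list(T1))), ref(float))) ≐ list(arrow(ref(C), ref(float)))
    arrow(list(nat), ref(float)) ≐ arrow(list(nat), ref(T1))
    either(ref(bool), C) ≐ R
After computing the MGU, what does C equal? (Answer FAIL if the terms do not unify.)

either(bool, list(float))

Decompose list/1: arrow(ref(either(bool, list(T1))), ref(float)) ≐ arrow(ref(C), ref(float)).
Decompose arrow/2: ref(either(bool, list(T1))) ≐ ref(C),  ref(float) ≐ ref(float).
Decompose ref/1: either(bool, list(T1)) ≐ C.
Bind C := either(bool, list(T1)); substituting into the one remaining equation that mentions C gives: either(ref(bool), either(bool, list(T1))) ≐ R.
Delete trivial equation ref(float) ≐ ref(float).
Decompose arrow/2: list(nat) ≐ list(nat),  ref(float) ≐ ref(T1).
Delete trivial equation list(nat) ≐ list(nat).
Decompose ref/1: float ≐ T1.
Bind T1 := float; substituting into the remaining equation gives: either(ref(bool), either(bool, list(float))) ≐ R. Substituting into the earlier binding gives C := either(bool, list(float)).
Bind R := either(ref(bool), either(bool, list(float))).
MGU = { C -> either(bool, list(float)), T1 -> float, R -> either(ref(bool), either(bool, list(float))) }, so C -> either(bool, list(float)).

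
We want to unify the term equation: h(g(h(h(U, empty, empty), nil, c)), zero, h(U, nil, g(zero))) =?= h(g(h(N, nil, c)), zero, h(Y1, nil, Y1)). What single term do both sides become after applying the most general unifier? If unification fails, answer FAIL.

h(g(h(h(g(zero), empty, empty), nil, c)), zero, h(g(zero), nil, g(zero)))

Decompose h/3: g(h(h(U, empty, empty), nil, c)) =?= g(h(N, nil, c)),  zero =?= zero,  h(U, nil, g(zero)) =?= h(Y1, nil, Y1).
Decompose g/1: h(h(U, empty, empty), nil, c) =?= h(N, nil, c).
Decompose h/3: h(U, empty, empty) =?= N,  nil =?= nil,  c =?= c.
Bind N := h(U, empty, empty); no other remaining equation mentions N.
Delete trivial equation nil =?= nil.
Delete trivial equation c =?= c.
Delete trivial equation zero =?= zero.
Decompose h/3: U =?= Y1,  nil =?= nil,  g(zero) =?= Y1.
Bind U := Y1; no other remaining equation mentions U. Substituting into the earlier binding gives N := h(Y1, empty, empty).
Delete trivial equation nil =?= nil.
Bind Y1 := g(zero). Substituting into the earlier bindings gives N := h(g(zero), empty, empty), U := g(zero).
Applying the MGU to either side gives h(g(h(h(g(zero), empty, empty), nil, c)), zero, h(g(zero), nil, g(zero))).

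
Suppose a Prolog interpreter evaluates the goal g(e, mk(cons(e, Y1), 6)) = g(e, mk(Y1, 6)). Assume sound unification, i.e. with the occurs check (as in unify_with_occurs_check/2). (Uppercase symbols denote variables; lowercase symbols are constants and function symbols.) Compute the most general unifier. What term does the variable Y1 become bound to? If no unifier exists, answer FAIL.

Decompose g/2: e = e,  mk(cons(e, Y1), 6) = mk(Y1, 6).
Delete trivial equation e = e.
Decompose mk/2: cons(e, Y1) = Y1,  6 = 6.
Occurs check fails: Y1 occurs in cons(e, Y1); the equation Y1 = cons(e, Y1) has no finite solution.

FAIL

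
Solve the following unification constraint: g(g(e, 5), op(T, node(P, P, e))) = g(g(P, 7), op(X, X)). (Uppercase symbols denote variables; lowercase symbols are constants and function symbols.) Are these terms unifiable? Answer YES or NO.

Decompose g/2: g(e, 5) = g(P, 7),  op(T, node(P, P, e)) = op(X, X).
Decompose g/2: e = P,  5 = 7.
Bind P := e; substituting into the one remaining equation that mentions P gives: op(T, node(e, e, e)) = op(X, X).
Clash: constants 5 and 7 differ; no unifier exists.

NO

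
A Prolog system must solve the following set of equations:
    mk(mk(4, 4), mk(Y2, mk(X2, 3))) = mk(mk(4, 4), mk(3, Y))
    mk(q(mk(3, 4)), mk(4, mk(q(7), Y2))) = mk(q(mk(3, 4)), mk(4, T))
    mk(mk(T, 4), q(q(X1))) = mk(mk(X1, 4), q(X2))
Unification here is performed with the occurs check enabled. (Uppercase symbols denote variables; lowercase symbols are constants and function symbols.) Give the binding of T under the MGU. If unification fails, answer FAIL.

mk(q(7), 3)

Decompose mk/2: mk(4, 4) = mk(4, 4),  mk(Y2, mk(X2, 3)) = mk(3, Y).
Delete trivial equation mk(4, 4) = mk(4, 4).
Decompose mk/2: Y2 = 3,  mk(X2, 3) = Y.
Bind Y2 := 3; substituting into the one remaining equation that mentions Y2 gives: mk(q(mk(3, 4)), mk(4, mk(q(7), 3))) = mk(q(mk(3, 4)), mk(4, T)).
Bind Y := mk(X2, 3); no other remaining equation mentions Y.
Decompose mk/2: q(mk(3, 4)) = q(mk(3, 4)),  mk(4, mk(q(7), 3)) = mk(4, T).
Delete trivial equation q(mk(3, 4)) = q(mk(3, 4)).
Decompose mk/2: 4 = 4,  mk(q(7), 3) = T.
Delete trivial equation 4 = 4.
Bind T := mk(q(7), 3); substituting into the remaining equation gives: mk(mk(mk(q(7), 3), 4), q(q(X1))) = mk(mk(X1, 4), q(X2)).
Decompose mk/2: mk(mk(q(7), 3), 4) = mk(X1, 4),  q(q(X1)) = q(X2).
Decompose mk/2: mk(q(7), 3) = X1,  4 = 4.
Bind X1 := mk(q(7), 3); substituting into the one remaining equation that mentions X1 gives: q(q(mk(q(7), 3))) = q(X2).
Delete trivial equation 4 = 4.
Decompose q/1: q(mk(q(7), 3)) = X2.
Bind X2 := q(mk(q(7), 3)). Substituting into the earlier binding gives Y := mk(q(mk(q(7), 3)), 3).
MGU = { Y2 ↦ 3, Y ↦ mk(q(mk(q(7), 3)), 3), T ↦ mk(q(7), 3), X1 ↦ mk(q(7), 3), X2 ↦ q(mk(q(7), 3)) }, so T ↦ mk(q(7), 3).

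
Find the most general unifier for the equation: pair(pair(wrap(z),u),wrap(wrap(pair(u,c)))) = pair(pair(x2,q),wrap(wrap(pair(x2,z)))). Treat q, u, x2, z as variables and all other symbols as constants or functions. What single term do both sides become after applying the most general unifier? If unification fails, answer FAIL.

Decompose pair/2: pair(wrap(z),u) = pair(x2,q),  wrap(wrap(pair(u,c))) = wrap(wrap(pair(x2,z))).
Decompose pair/2: wrap(z) = x2,  u = q.
Bind x2 := wrap(z); substituting into the one remaining equation that mentions x2 gives: wrap(wrap(pair(u,c))) = wrap(wrap(pair(wrap(z),z))).
Bind u := q; substituting into the remaining equation gives: wrap(wrap(pair(q,c))) = wrap(wrap(pair(wrap(z),z))).
Decompose wrap/1: wrap(pair(q,c)) = wrap(pair(wrap(z),z)).
Decompose wrap/1: pair(q,c) = pair(wrap(z),z).
Decompose pair/2: q = wrap(z),  c = z.
Bind q := wrap(z); no other remaining equation mentions q. Substituting into the earlier binding gives u := wrap(z).
Bind z := c. Substituting into the earlier bindings gives x2 := wrap(c), u := wrap(c), q := wrap(c).
Applying the MGU to either side gives pair(pair(wrap(c),wrap(c)),wrap(wrap(pair(wrap(c),c)))).

pair(pair(wrap(c),wrap(c)),wrap(wrap(pair(wrap(c),c))))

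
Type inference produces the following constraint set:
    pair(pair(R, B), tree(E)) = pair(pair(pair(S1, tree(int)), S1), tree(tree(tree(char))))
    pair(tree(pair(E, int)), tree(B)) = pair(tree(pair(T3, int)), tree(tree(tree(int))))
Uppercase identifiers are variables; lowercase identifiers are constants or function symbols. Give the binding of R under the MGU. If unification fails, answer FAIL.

pair(tree(tree(int)), tree(int))

Decompose pair/2: pair(R, B) = pair(pair(S1, tree(int)), S1),  tree(E) = tree(tree(tree(char))).
Decompose pair/2: R = pair(S1, tree(int)),  B = S1.
Bind R := pair(S1, tree(int)); no other remaining equation mentions R.
Bind B := S1; substituting into the one remaining equation that mentions B gives: pair(tree(pair(E, int)), tree(S1)) = pair(tree(pair(T3, int)), tree(tree(tree(int)))).
Decompose tree/1: E = tree(tree(char)).
Bind E := tree(tree(char)); substituting into the remaining equation gives: pair(tree(pair(tree(tree(char)), int)), tree(S1)) = pair(tree(pair(T3, int)), tree(tree(tree(int)))).
Decompose pair/2: tree(pair(tree(tree(char)), int)) = tree(pair(T3, int)),  tree(S1) = tree(tree(tree(int))).
Decompose tree/1: pair(tree(tree(char)), int) = pair(T3, int).
Decompose pair/2: tree(tree(char)) = T3,  int = int.
Bind T3 := tree(tree(char)); no other remaining equation mentions T3.
Delete trivial equation int = int.
Decompose tree/1: S1 = tree(tree(int)).
Bind S1 := tree(tree(int)). Substituting into the earlier bindings gives R := pair(tree(tree(int)), tree(int)), B := tree(tree(int)).
MGU = { R -> pair(tree(tree(int)), tree(int)), B -> tree(tree(int)), E -> tree(tree(char)), T3 -> tree(tree(char)), S1 -> tree(tree(int)) }, so R -> pair(tree(tree(int)), tree(int)).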